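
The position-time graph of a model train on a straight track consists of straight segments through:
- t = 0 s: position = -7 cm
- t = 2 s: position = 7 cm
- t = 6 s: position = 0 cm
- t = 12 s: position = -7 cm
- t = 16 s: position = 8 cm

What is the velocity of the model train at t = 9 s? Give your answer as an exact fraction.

-7/6 cm/s

Velocity is the slope of the x-t graph on 6–12 s: (-7 − 0)/(12 − 6) = -7/6 cm/s.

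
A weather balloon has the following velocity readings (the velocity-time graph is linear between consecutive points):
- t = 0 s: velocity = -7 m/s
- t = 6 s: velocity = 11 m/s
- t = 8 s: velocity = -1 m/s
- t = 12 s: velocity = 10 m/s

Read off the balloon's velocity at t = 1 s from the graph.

On 0–6 s the graph is linear from -7 to 11 m/s: v(1) = -7 + (11 − -7)·(1 − 0)/(6 − 0) = -4 m/s.

-4 m/s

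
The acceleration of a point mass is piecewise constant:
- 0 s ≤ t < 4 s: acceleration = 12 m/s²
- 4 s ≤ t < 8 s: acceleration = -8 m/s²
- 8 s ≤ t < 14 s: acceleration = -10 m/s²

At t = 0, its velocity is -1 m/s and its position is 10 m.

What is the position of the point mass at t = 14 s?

On each constant-a segment, Δv = aΔt and Δx = v₀Δt + ½aΔt²; chain segment to segment.
0–4 s: v starts -1 m/s; Δx = -1·4 + ½·12·4² = 92 m; v ends 47 m/s.
4–8 s: v starts 47 m/s; Δx = 47·4 + ½·-8·4² = 124 m; v ends 15 m/s.
8–14 s: v starts 15 m/s; Δx = 15·6 + ½·-10·6² = -90 m; v ends -45 m/s.
x(14) = 10 + Σ Δx = 136 m.

136 m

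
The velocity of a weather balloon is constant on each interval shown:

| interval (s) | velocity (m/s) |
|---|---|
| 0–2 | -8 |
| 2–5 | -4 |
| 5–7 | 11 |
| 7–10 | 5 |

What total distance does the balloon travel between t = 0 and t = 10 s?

65 m

Total distance travelled is ∫|v| dt — sum the magnitudes of each area piece.
0–2 s: |-8| × 2 = 16 m
2–5 s: |-4| × 3 = 12 m
5–7 s: |11| × 2 = 22 m
7–10 s: |5| × 3 = 15 m
Total distance = 65 m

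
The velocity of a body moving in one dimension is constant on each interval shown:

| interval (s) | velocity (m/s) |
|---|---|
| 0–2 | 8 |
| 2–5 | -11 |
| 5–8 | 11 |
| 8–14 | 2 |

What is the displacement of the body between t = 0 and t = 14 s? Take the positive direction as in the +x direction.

Displacement is the signed area under the v-t curve.
0–2 s: 8 × 2 = 16 m
2–5 s: -11 × 3 = -33 m
5–8 s: 11 × 3 = 33 m
8–14 s: 2 × 6 = 12 m
Net displacement = 28 m

28 m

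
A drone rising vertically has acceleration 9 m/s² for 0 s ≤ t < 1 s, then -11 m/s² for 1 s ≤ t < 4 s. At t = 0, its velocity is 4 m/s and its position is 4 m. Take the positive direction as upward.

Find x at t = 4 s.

On each constant-a segment, Δv = aΔt and Δx = v₀Δt + ½aΔt²; chain segment to segment.
0–1 s: v starts 4 m/s; Δx = 4·1 + ½·9·1² = 8.5 m; v ends 13 m/s.
1–4 s: v starts 13 m/s; Δx = 13·3 + ½·-11·3² = -10.5 m; v ends -20 m/s.
x(4) = 4 + Σ Δx = 2 m.

2 m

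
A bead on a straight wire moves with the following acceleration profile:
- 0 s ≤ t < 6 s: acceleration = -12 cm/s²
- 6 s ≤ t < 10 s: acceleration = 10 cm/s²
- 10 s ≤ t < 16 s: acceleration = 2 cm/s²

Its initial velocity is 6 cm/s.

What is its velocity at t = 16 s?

-14 cm/s

Δv equals the area under the a-t graph; then v = v₀ + Δv.
0–6 s: -12 × 6 = -72 cm/s
6–10 s: 10 × 4 = 40 cm/s
10–16 s: 2 × 6 = 12 cm/s
Δv = -20 cm/s, so v(16) = 6 + (-20) = -14 cm/s.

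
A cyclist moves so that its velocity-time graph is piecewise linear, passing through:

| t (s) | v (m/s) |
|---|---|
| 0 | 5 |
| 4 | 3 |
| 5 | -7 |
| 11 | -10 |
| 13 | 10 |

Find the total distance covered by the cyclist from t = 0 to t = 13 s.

79.9 m

Total distance travelled is ∫|v| dt — sum the magnitudes of each area piece.
0–4 s: |½(5 + 3)(4)| = 16 m
4–5 s: v = 0 at t = 4.3 s; triangle areas 0.45 + 2.45 = 2.9 m
5–11 s: |½(-7 + -10)(6)| = 51 m
11–13 s: v = 0 at t = 12 s; triangle areas 5 + 5 = 10 m
Total distance = 79.9 m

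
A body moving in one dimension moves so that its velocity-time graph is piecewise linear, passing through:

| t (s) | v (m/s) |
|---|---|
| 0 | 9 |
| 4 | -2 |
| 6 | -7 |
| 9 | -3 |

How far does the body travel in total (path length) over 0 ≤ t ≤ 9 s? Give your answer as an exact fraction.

Distance (not displacement) is the total path length: add the absolute areas under v-t.
0–4 s: v = 0 at t = 36/11 s; triangle areas 162/11 + 8/11 = 170/11 m
4–6 s: |½(-2 + -7)(2)| = 9 m
6–9 s: |½(-7 + -3)(3)| = 15 m
Total distance = 434/11 m

434/11 m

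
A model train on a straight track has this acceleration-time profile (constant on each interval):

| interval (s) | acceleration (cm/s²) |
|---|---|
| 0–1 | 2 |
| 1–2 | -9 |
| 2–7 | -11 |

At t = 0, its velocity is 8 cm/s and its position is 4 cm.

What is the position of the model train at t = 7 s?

On each constant-a segment, Δv = aΔt and Δx = v₀Δt + ½aΔt²; chain segment to segment.
0–1 s: v starts 8 cm/s; Δx = 8·1 + ½·2·1² = 9 cm; v ends 10 cm/s.
1–2 s: v starts 10 cm/s; Δx = 10·1 + ½·-9·1² = 5.5 cm; v ends 1 cm/s.
2–7 s: v starts 1 cm/s; Δx = 1·5 + ½·-11·5² = -132.5 cm; v ends -54 cm/s.
x(7) = 4 + Σ Δx = -114 cm.

-114 cm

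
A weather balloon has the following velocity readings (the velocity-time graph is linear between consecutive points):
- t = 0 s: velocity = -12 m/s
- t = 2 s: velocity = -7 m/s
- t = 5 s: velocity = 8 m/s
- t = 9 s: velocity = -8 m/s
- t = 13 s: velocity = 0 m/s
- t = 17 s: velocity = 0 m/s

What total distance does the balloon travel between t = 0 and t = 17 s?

Distance (not displacement) is the total path length: add the absolute areas under v-t.
0–2 s: |½(-12 + -7)(2)| = 19 m
2–5 s: v = 0 at t = 3.4 s; triangle areas 4.9 + 6.4 = 11.3 m
5–9 s: v = 0 at t = 7 s; triangle areas 8 + 8 = 16 m
9–13 s: |½(-8 + 0)(4)| = 16 m
13–17 s: |0| × 4 = 0 m
Total distance = 62.3 m

62.3 m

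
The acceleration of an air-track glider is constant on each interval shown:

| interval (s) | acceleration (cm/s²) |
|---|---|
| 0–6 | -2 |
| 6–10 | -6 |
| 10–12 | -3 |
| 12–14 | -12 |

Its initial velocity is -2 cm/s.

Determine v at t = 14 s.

-68 cm/s

Δv equals the area under the a-t graph; then v = v₀ + Δv.
0–6 s: -2 × 6 = -12 cm/s
6–10 s: -6 × 4 = -24 cm/s
10–12 s: -3 × 2 = -6 cm/s
12–14 s: -12 × 2 = -24 cm/s
Δv = -66 cm/s, so v(14) = -2 + (-66) = -68 cm/s.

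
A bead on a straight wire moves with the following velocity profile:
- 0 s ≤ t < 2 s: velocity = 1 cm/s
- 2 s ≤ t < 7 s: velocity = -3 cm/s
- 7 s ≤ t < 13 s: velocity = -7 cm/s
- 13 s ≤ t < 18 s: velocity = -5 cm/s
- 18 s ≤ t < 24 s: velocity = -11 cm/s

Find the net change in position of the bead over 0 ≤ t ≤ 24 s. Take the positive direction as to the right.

Displacement is the signed area under the v-t curve.
0–2 s: 1 × 2 = 2 cm
2–7 s: -3 × 5 = -15 cm
7–13 s: -7 × 6 = -42 cm
13–18 s: -5 × 5 = -25 cm
18–24 s: -11 × 6 = -66 cm
Net displacement = -146 cm

-146 cm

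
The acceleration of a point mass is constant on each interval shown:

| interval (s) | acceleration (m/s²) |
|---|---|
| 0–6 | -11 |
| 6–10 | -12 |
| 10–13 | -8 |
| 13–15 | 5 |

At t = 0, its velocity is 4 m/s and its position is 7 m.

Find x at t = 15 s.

-1135 m

On each constant-a segment, Δv = aΔt and Δx = v₀Δt + ½aΔt²; chain segment to segment.
0–6 s: v starts 4 m/s; Δx = 4·6 + ½·-11·6² = -174 m; v ends -62 m/s.
6–10 s: v starts -62 m/s; Δx = -62·4 + ½·-12·4² = -344 m; v ends -110 m/s.
10–13 s: v starts -110 m/s; Δx = -110·3 + ½·-8·3² = -366 m; v ends -134 m/s.
13–15 s: v starts -134 m/s; Δx = -134·2 + ½·5·2² = -258 m; v ends -124 m/s.
x(15) = 7 + Σ Δx = -1135 m.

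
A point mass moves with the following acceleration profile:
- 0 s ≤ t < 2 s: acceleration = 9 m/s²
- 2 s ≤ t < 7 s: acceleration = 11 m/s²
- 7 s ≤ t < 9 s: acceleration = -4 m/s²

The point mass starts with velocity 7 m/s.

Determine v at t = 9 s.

72 m/s

Δv equals the area under the a-t graph; then v = v₀ + Δv.
0–2 s: 9 × 2 = 18 m/s
2–7 s: 11 × 5 = 55 m/s
7–9 s: -4 × 2 = -8 m/s
Δv = 65 m/s, so v(9) = 7 + (65) = 72 m/s.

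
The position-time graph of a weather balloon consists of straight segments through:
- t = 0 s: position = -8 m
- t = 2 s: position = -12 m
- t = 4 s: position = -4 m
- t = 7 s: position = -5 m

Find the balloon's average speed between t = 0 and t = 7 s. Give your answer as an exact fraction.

13/7 m/s

Average speed = (total path length)/(elapsed time); on a piecewise-linear x-t graph the path length is Σ|Δx|.
0–2 s: |Δx| = |-12 − -8| = 4 m
2–4 s: |Δx| = |-4 − -12| = 8 m
4–7 s: |Δx| = |-5 − -4| = 1 m
Total path = 13 m; average speed = 13/7 = 13/7 m/s.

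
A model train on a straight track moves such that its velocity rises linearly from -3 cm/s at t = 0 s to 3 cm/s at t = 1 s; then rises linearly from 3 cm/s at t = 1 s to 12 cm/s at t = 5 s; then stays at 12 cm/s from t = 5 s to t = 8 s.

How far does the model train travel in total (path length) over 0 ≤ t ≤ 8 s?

67.5 cm

Total distance travelled is ∫|v| dt — sum the magnitudes of each area piece.
0–1 s: v = 0 at t = 0.5 s; triangle areas 0.75 + 0.75 = 1.5 cm
1–5 s: |½(3 + 12)(4)| = 30 cm
5–8 s: |12| × 3 = 36 cm
Total distance = 67.5 cm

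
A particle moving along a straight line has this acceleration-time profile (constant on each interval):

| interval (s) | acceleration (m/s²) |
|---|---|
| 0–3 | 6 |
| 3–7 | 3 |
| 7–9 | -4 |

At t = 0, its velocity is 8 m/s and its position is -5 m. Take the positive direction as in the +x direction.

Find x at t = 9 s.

On each constant-a segment, Δv = aΔt and Δx = v₀Δt + ½aΔt²; chain segment to segment.
0–3 s: v starts 8 m/s; Δx = 8·3 + ½·6·3² = 51 m; v ends 26 m/s.
3–7 s: v starts 26 m/s; Δx = 26·4 + ½·3·4² = 128 m; v ends 38 m/s.
7–9 s: v starts 38 m/s; Δx = 38·2 + ½·-4·2² = 68 m; v ends 30 m/s.
x(9) = -5 + Σ Δx = 242 m.

242 m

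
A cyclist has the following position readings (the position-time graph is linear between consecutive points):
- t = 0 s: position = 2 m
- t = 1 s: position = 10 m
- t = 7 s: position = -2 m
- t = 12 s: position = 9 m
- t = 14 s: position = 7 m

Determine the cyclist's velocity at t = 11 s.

Velocity is the slope of the x-t graph on 7–12 s: (9 − -2)/(12 − 7) = 2.2 m/s.

2.2 m/s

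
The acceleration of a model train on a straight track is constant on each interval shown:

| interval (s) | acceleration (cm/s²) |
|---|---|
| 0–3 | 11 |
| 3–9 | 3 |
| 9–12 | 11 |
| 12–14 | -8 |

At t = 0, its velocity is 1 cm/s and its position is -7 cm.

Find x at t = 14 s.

On each constant-a segment, Δv = aΔt and Δx = v₀Δt + ½aΔt²; chain segment to segment.
0–3 s: v starts 1 cm/s; Δx = 1·3 + ½·11·3² = 52.5 cm; v ends 34 cm/s.
3–9 s: v starts 34 cm/s; Δx = 34·6 + ½·3·6² = 258 cm; v ends 52 cm/s.
9–12 s: v starts 52 cm/s; Δx = 52·3 + ½·11·3² = 205.5 cm; v ends 85 cm/s.
12–14 s: v starts 85 cm/s; Δx = 85·2 + ½·-8·2² = 154 cm; v ends 69 cm/s.
x(14) = -7 + Σ Δx = 663 cm.

663 cm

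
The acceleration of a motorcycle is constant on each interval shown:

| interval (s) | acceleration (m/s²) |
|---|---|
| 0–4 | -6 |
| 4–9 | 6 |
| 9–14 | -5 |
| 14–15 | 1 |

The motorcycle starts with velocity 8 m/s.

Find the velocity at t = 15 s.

-10 m/s

Δv equals the area under the a-t graph; then v = v₀ + Δv.
0–4 s: -6 × 4 = -24 m/s
4–9 s: 6 × 5 = 30 m/s
9–14 s: -5 × 5 = -25 m/s
14–15 s: 1 × 1 = 1 m/s
Δv = -18 m/s, so v(15) = 8 + (-18) = -10 m/s.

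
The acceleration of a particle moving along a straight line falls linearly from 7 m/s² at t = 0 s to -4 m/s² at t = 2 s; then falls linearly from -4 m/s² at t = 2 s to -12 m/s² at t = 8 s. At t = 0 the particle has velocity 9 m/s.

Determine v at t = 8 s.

Δv equals the area under the a-t graph; then v = v₀ + Δv.
0–2 s: ½(7 + -4)(2) = 3 m/s
2–8 s: ½(-4 + -12)(6) = -48 m/s
Δv = -45 m/s, so v(8) = 9 + (-45) = -36 m/s.

-36 m/s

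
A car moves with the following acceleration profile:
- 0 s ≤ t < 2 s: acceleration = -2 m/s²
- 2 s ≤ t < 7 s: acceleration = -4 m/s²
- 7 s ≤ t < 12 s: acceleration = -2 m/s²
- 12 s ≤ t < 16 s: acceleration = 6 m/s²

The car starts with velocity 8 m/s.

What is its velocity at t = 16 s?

Δv equals the area under the a-t graph; then v = v₀ + Δv.
0–2 s: -2 × 2 = -4 m/s
2–7 s: -4 × 5 = -20 m/s
7–12 s: -2 × 5 = -10 m/s
12–16 s: 6 × 4 = 24 m/s
Δv = -10 m/s, so v(16) = 8 + (-10) = -2 m/s.

-2 m/s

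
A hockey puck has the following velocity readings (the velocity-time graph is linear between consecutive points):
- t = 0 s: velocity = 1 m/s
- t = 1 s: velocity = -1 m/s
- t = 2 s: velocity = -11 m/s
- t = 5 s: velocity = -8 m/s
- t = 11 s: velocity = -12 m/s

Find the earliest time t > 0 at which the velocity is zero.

v changes sign on 0–1 s (from 1 to -1); the graph is linear there, so v = 0 at t = 0 + (-1)·(1 − 0)/(-1 − 1) = 0.5 s.

t = 0.5 s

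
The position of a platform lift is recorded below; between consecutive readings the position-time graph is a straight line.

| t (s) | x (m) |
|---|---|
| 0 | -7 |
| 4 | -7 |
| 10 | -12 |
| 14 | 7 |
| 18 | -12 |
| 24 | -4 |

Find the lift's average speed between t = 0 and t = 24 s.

Average speed = (total path length)/(elapsed time); on a piecewise-linear x-t graph the path length is Σ|Δx|.
0–4 s: |Δx| = |-7 − -7| = 0 m
4–10 s: |Δx| = |-12 − -7| = 5 m
10–14 s: |Δx| = |7 − -12| = 19 m
14–18 s: |Δx| = |-12 − 7| = 19 m
18–24 s: |Δx| = |-4 − -12| = 8 m
Total path = 51 m; average speed = 51/24 = 2.125 m/s.

2.125 m/s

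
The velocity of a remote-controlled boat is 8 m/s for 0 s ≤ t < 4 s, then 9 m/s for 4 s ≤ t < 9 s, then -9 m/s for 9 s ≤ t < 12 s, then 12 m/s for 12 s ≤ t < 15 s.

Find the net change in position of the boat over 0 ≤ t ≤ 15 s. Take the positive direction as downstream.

86 m

Net displacement equals the area under the velocity-time graph (areas below the axis count negative).
0–4 s: 8 × 4 = 32 m
4–9 s: 9 × 5 = 45 m
9–12 s: -9 × 3 = -27 m
12–15 s: 12 × 3 = 36 m
Net displacement = 86 m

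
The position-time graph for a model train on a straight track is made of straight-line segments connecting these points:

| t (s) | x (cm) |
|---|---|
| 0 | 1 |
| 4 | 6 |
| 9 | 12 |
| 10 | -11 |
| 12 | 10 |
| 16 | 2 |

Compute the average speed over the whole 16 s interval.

3.9375 cm/s

Average speed = (total path length)/(elapsed time); on a piecewise-linear x-t graph the path length is Σ|Δx|.
0–4 s: |Δx| = |6 − 1| = 5 cm
4–9 s: |Δx| = |12 − 6| = 6 cm
9–10 s: |Δx| = |-11 − 12| = 23 cm
10–12 s: |Δx| = |10 − -11| = 21 cm
12–16 s: |Δx| = |2 − 10| = 8 cm
Total path = 63 cm; average speed = 63/16 = 3.9375 cm/s.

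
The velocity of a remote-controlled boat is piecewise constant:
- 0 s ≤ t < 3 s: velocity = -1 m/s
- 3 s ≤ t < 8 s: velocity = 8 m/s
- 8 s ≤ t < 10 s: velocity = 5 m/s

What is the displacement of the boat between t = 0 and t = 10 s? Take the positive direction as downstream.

Displacement is the signed area under the v-t curve.
0–3 s: -1 × 3 = -3 m
3–8 s: 8 × 5 = 40 m
8–10 s: 5 × 2 = 10 m
Net displacement = 47 m

47 m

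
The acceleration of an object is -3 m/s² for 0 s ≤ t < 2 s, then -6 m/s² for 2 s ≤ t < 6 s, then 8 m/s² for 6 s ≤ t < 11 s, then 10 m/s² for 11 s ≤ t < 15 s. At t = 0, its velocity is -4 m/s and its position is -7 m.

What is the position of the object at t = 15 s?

On each constant-a segment, Δv = aΔt and Δx = v₀Δt + ½aΔt²; chain segment to segment.
0–2 s: v starts -4 m/s; Δx = -4·2 + ½·-3·2² = -14 m; v ends -10 m/s.
2–6 s: v starts -10 m/s; Δx = -10·4 + ½·-6·4² = -88 m; v ends -34 m/s.
6–11 s: v starts -34 m/s; Δx = -34·5 + ½·8·5² = -70 m; v ends 6 m/s.
11–15 s: v starts 6 m/s; Δx = 6·4 + ½·10·4² = 104 m; v ends 46 m/s.
x(15) = -7 + Σ Δx = -75 m.

-75 m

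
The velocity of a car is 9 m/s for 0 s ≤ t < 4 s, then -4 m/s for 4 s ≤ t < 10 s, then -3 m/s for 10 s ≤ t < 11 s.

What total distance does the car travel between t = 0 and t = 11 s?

Distance (not displacement) is the total path length: add the absolute areas under v-t.
0–4 s: |9| × 4 = 36 m
4–10 s: |-4| × 6 = 24 m
10–11 s: |-3| × 1 = 3 m
Total distance = 63 m

63 m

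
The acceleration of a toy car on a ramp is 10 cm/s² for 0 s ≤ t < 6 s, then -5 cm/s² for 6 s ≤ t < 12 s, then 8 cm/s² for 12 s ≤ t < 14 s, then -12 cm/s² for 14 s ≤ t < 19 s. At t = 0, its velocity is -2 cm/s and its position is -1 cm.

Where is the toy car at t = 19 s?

567 cm

On each constant-a segment, Δv = aΔt and Δx = v₀Δt + ½aΔt²; chain segment to segment.
0–6 s: v starts -2 cm/s; Δx = -2·6 + ½·10·6² = 168 cm; v ends 58 cm/s.
6–12 s: v starts 58 cm/s; Δx = 58·6 + ½·-5·6² = 258 cm; v ends 28 cm/s.
12–14 s: v starts 28 cm/s; Δx = 28·2 + ½·8·2² = 72 cm; v ends 44 cm/s.
14–19 s: v starts 44 cm/s; Δx = 44·5 + ½·-12·5² = 70 cm; v ends -16 cm/s.
x(19) = -1 + Σ Δx = 567 cm.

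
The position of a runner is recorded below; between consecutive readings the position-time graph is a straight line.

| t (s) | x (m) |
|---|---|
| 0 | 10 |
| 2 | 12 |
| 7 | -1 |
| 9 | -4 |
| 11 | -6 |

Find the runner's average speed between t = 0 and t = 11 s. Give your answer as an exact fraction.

20/11 m/s

Average speed = (total path length)/(elapsed time); on a piecewise-linear x-t graph the path length is Σ|Δx|.
0–2 s: |Δx| = |12 − 10| = 2 m
2–7 s: |Δx| = |-1 − 12| = 13 m
7–9 s: |Δx| = |-4 − -1| = 3 m
9–11 s: |Δx| = |-6 − -4| = 2 m
Total path = 20 m; average speed = 20/11 = 20/11 m/s.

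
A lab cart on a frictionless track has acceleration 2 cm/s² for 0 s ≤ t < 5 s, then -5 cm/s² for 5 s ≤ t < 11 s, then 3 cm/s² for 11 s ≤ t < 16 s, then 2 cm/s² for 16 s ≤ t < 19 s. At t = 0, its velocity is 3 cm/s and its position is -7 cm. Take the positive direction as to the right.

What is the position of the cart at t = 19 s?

On each constant-a segment, Δv = aΔt and Δx = v₀Δt + ½aΔt²; chain segment to segment.
0–5 s: v starts 3 cm/s; Δx = 3·5 + ½·2·5² = 40 cm; v ends 13 cm/s.
5–11 s: v starts 13 cm/s; Δx = 13·6 + ½·-5·6² = -12 cm; v ends -17 cm/s.
11–16 s: v starts -17 cm/s; Δx = -17·5 + ½·3·5² = -47.5 cm; v ends -2 cm/s.
16–19 s: v starts -2 cm/s; Δx = -2·3 + ½·2·3² = 3 cm; v ends 4 cm/s.
x(19) = -7 + Σ Δx = -23.5 cm.

-23.5 cm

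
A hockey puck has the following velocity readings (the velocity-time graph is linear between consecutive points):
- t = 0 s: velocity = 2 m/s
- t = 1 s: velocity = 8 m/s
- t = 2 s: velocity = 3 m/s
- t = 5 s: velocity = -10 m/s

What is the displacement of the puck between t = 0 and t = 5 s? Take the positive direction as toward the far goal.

0 m

Net displacement equals the area under the velocity-time graph (areas below the axis count negative).
0–1 s: ½(2 + 8)(1) = 5 m
1–2 s: ½(8 + 3)(1) = 5.5 m
2–5 s: ½(3 + -10)(3) = -10.5 m
Net displacement = 0 m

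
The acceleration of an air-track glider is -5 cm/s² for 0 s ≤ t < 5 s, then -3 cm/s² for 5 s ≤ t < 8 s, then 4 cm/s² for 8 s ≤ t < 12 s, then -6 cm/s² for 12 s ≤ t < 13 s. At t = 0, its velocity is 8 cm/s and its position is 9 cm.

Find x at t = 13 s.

-163 cm

On each constant-a segment, Δv = aΔt and Δx = v₀Δt + ½aΔt²; chain segment to segment.
0–5 s: v starts 8 cm/s; Δx = 8·5 + ½·-5·5² = -22.5 cm; v ends -17 cm/s.
5–8 s: v starts -17 cm/s; Δx = -17·3 + ½·-3·3² = -64.5 cm; v ends -26 cm/s.
8–12 s: v starts -26 cm/s; Δx = -26·4 + ½·4·4² = -72 cm; v ends -10 cm/s.
12–13 s: v starts -10 cm/s; Δx = -10·1 + ½·-6·1² = -13 cm; v ends -16 cm/s.
x(13) = 9 + Σ Δx = -163 cm.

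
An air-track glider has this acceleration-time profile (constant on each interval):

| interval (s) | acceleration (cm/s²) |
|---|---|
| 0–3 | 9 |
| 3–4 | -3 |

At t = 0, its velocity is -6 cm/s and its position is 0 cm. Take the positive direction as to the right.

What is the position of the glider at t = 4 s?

42 cm

On each constant-a segment, Δv = aΔt and Δx = v₀Δt + ½aΔt²; chain segment to segment.
0–3 s: v starts -6 cm/s; Δx = -6·3 + ½·9·3² = 22.5 cm; v ends 21 cm/s.
3–4 s: v starts 21 cm/s; Δx = 21·1 + ½·-3·1² = 19.5 cm; v ends 18 cm/s.
x(4) = 0 + Σ Δx = 42 cm.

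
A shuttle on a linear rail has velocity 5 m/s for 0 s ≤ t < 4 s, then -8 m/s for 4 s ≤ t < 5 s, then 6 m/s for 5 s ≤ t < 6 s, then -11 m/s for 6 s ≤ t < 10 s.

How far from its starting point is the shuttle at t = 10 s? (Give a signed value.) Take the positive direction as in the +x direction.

-26 m

Displacement is the signed area under the v-t curve.
0–4 s: 5 × 4 = 20 m
4–5 s: -8 × 1 = -8 m
5–6 s: 6 × 1 = 6 m
6–10 s: -11 × 4 = -44 m
Net displacement = -26 m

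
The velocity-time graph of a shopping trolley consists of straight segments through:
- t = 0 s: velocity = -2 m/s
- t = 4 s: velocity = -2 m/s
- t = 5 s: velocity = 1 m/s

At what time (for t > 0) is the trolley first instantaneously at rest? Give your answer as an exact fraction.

t = 14/3 s

v changes sign on 4–5 s (from -2 to 1); the graph is linear there, so v = 0 at t = 4 + (2)·(5 − 4)/(1 − -2) = 14/3 s.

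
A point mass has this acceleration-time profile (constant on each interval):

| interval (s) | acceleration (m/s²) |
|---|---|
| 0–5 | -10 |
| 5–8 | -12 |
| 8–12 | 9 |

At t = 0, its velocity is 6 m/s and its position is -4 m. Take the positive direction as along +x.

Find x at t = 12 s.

-533 m

On each constant-a segment, Δv = aΔt and Δx = v₀Δt + ½aΔt²; chain segment to segment.
0–5 s: v starts 6 m/s; Δx = 6·5 + ½·-10·5² = -95 m; v ends -44 m/s.
5–8 s: v starts -44 m/s; Δx = -44·3 + ½·-12·3² = -186 m; v ends -80 m/s.
8–12 s: v starts -80 m/s; Δx = -80·4 + ½·9·4² = -248 m; v ends -44 m/s.
x(12) = -4 + Σ Δx = -533 m.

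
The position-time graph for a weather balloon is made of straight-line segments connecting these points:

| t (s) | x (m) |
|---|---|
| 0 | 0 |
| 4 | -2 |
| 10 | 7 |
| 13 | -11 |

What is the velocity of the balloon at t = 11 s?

-6 m/s

Velocity is the slope of the x-t graph on 10–13 s: (-11 − 7)/(13 − 10) = -6 m/s.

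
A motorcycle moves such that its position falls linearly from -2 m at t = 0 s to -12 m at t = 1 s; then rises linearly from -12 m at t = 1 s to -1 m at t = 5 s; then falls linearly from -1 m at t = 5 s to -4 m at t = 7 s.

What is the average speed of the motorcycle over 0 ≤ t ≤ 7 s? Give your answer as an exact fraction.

Average speed = (total path length)/(elapsed time); on a piecewise-linear x-t graph the path length is Σ|Δx|.
0–1 s: |Δx| = |-12 − -2| = 10 m
1–5 s: |Δx| = |-1 − -12| = 11 m
5–7 s: |Δx| = |-4 − -1| = 3 m
Total path = 24 m; average speed = 24/7 = 24/7 m/s.

24/7 m/s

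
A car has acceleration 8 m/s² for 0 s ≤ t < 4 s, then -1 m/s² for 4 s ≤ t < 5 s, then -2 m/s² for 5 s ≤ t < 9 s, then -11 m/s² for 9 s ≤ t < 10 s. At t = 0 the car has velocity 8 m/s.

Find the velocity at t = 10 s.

Δv equals the area under the a-t graph; then v = v₀ + Δv.
0–4 s: 8 × 4 = 32 m/s
4–5 s: -1 × 1 = -1 m/s
5–9 s: -2 × 4 = -8 m/s
9–10 s: -11 × 1 = -11 m/s
Δv = 12 m/s, so v(10) = 8 + (12) = 20 m/s.

20 m/s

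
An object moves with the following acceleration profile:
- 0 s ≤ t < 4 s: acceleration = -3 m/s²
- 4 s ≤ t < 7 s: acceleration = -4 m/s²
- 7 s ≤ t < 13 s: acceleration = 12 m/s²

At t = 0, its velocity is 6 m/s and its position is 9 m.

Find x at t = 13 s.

81 m

On each constant-a segment, Δv = aΔt and Δx = v₀Δt + ½aΔt²; chain segment to segment.
0–4 s: v starts 6 m/s; Δx = 6·4 + ½·-3·4² = 0 m; v ends -6 m/s.
4–7 s: v starts -6 m/s; Δx = -6·3 + ½·-4·3² = -36 m; v ends -18 m/s.
7–13 s: v starts -18 m/s; Δx = -18·6 + ½·12·6² = 108 m; v ends 54 m/s.
x(13) = 9 + Σ Δx = 81 m.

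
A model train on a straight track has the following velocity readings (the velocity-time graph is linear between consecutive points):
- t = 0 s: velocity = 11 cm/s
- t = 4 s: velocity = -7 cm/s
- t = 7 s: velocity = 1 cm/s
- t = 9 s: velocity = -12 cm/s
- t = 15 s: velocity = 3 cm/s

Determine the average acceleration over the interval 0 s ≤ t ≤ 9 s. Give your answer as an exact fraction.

Average acceleration = Δv/Δt = (-12 − 11)/(9 − 0) = -23/9 cm/s².

-23/9 cm/s²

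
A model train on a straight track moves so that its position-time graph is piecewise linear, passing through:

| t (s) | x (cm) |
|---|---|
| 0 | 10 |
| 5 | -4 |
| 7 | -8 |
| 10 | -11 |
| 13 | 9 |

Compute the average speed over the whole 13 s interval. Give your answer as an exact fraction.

41/13 cm/s

Average speed = (total path length)/(elapsed time); on a piecewise-linear x-t graph the path length is Σ|Δx|.
0–5 s: |Δx| = |-4 − 10| = 14 cm
5–7 s: |Δx| = |-8 − -4| = 4 cm
7–10 s: |Δx| = |-11 − -8| = 3 cm
10–13 s: |Δx| = |9 − -11| = 20 cm
Total path = 41 cm; average speed = 41/13 = 41/13 cm/s.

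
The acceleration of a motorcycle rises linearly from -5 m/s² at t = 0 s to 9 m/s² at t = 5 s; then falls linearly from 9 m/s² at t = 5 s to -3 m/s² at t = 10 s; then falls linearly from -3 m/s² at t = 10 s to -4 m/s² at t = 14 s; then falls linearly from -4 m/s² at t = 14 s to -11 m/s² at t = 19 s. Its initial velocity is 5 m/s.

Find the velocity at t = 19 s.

Δv equals the area under the a-t graph; then v = v₀ + Δv.
0–5 s: ½(-5 + 9)(5) = 10 m/s
5–10 s: ½(9 + -3)(5) = 15 m/s
10–14 s: ½(-3 + -4)(4) = -14 m/s
14–19 s: ½(-4 + -11)(5) = -37.5 m/s
Δv = -26.5 m/s, so v(19) = 5 + (-26.5) = -21.5 m/s.

-21.5 m/s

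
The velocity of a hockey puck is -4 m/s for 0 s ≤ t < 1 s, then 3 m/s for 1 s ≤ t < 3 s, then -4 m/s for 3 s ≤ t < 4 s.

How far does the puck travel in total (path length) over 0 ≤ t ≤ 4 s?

14 m

Total distance travelled is ∫|v| dt — sum the magnitudes of each area piece.
0–1 s: |-4| × 1 = 4 m
1–3 s: |3| × 2 = 6 m
3–4 s: |-4| × 1 = 4 m
Total distance = 14 m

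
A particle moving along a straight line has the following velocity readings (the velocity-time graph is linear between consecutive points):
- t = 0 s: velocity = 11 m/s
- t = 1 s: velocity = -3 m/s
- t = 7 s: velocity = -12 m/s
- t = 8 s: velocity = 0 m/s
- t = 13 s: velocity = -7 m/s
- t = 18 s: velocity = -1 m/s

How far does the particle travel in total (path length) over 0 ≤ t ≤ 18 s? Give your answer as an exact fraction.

652/7 m

Distance (not displacement) is the total path length: add the absolute areas under v-t.
0–1 s: v = 0 at t = 11/14 s; triangle areas 121/28 + 9/28 = 65/14 m
1–7 s: |½(-3 + -12)(6)| = 45 m
7–8 s: |½(-12 + 0)(1)| = 6 m
8–13 s: |½(0 + -7)(5)| = 17.5 m
13–18 s: |½(-7 + -1)(5)| = 20 m
Total distance = 652/7 m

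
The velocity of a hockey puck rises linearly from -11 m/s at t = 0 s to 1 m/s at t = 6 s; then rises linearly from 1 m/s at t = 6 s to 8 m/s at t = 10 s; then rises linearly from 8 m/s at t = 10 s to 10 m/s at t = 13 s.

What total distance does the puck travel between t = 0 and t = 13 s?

75.5 m

Total distance travelled is ∫|v| dt — sum the magnitudes of each area piece.
0–6 s: v = 0 at t = 5.5 s; triangle areas 30.25 + 0.25 = 30.5 m
6–10 s: |½(1 + 8)(4)| = 18 m
10–13 s: |½(8 + 10)(3)| = 27 m
Total distance = 75.5 m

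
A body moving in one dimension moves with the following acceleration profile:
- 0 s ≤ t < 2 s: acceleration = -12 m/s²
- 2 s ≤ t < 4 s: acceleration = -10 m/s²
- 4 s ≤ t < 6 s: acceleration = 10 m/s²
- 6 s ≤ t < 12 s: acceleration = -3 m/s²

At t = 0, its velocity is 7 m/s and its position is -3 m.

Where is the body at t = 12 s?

On each constant-a segment, Δv = aΔt and Δx = v₀Δt + ½aΔt²; chain segment to segment.
0–2 s: v starts 7 m/s; Δx = 7·2 + ½·-12·2² = -10 m; v ends -17 m/s.
2–4 s: v starts -17 m/s; Δx = -17·2 + ½·-10·2² = -54 m; v ends -37 m/s.
4–6 s: v starts -37 m/s; Δx = -37·2 + ½·10·2² = -54 m; v ends -17 m/s.
6–12 s: v starts -17 m/s; Δx = -17·6 + ½·-3·6² = -156 m; v ends -35 m/s.
x(12) = -3 + Σ Δx = -277 m.

-277 m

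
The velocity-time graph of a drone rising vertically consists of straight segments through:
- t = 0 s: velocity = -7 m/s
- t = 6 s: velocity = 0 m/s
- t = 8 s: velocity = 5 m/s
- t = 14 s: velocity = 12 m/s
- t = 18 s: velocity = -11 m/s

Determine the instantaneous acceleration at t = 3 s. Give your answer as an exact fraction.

Acceleration is the slope of the v-t graph on 0–6 s: (0 − -7)/(6 − 0) = 7/6 m/s².

7/6 m/s²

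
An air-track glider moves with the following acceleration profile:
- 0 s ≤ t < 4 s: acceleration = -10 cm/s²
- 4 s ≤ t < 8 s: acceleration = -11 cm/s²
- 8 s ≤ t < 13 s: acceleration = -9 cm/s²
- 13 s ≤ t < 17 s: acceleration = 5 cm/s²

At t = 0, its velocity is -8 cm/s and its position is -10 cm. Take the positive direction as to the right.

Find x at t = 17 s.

On each constant-a segment, Δv = aΔt and Δx = v₀Δt + ½aΔt²; chain segment to segment.
0–4 s: v starts -8 cm/s; Δx = -8·4 + ½·-10·4² = -112 cm; v ends -48 cm/s.
4–8 s: v starts -48 cm/s; Δx = -48·4 + ½·-11·4² = -280 cm; v ends -92 cm/s.
8–13 s: v starts -92 cm/s; Δx = -92·5 + ½·-9·5² = -572.5 cm; v ends -137 cm/s.
13–17 s: v starts -137 cm/s; Δx = -137·4 + ½·5·4² = -508 cm; v ends -117 cm/s.
x(17) = -10 + Σ Δx = -1482.5 cm.

-1482.5 cm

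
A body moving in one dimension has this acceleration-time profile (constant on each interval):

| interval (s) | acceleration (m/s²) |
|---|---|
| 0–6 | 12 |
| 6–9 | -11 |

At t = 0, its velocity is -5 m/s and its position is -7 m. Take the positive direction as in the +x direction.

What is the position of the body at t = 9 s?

On each constant-a segment, Δv = aΔt and Δx = v₀Δt + ½aΔt²; chain segment to segment.
0–6 s: v starts -5 m/s; Δx = -5·6 + ½·12·6² = 186 m; v ends 67 m/s.
6–9 s: v starts 67 m/s; Δx = 67·3 + ½·-11·3² = 151.5 m; v ends 34 m/s.
x(9) = -7 + Σ Δx = 330.5 m.

330.5 m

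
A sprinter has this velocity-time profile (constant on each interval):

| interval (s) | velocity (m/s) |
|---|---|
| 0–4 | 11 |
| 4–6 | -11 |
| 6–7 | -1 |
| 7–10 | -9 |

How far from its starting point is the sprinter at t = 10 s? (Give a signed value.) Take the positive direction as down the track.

Displacement is the signed area under the v-t curve.
0–4 s: 11 × 4 = 44 m
4–6 s: -11 × 2 = -22 m
6–7 s: -1 × 1 = -1 m
7–10 s: -9 × 3 = -27 m
Net displacement = -6 m

-6 m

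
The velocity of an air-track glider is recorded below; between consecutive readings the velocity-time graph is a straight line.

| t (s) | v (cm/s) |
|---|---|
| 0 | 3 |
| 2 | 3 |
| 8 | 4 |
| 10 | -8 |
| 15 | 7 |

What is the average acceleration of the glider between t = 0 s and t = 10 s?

Average acceleration = Δv/Δt = (-8 − 3)/(10 − 0) = -1.1 cm/s².

-1.1 cm/s²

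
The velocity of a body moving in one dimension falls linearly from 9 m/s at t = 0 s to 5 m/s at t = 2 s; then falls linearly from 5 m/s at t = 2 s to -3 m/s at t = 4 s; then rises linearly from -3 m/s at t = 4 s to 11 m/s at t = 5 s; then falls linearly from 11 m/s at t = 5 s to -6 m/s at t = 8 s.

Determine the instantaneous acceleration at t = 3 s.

-4 m/s²

Acceleration is the slope of the v-t graph on 2–4 s: (-3 − 5)/(4 − 2) = -4 m/s².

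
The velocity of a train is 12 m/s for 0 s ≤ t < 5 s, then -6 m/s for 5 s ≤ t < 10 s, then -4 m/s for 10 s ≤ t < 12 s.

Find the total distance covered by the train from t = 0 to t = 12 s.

98 m

Distance (not displacement) is the total path length: add the absolute areas under v-t.
0–5 s: |12| × 5 = 60 m
5–10 s: |-6| × 5 = 30 m
10–12 s: |-4| × 2 = 8 m
Total distance = 98 m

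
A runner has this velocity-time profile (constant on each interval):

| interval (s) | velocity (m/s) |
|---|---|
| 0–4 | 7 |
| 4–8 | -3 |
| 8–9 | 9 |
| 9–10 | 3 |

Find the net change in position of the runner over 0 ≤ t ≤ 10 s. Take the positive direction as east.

28 m

Displacement is the signed area under the v-t curve.
0–4 s: 7 × 4 = 28 m
4–8 s: -3 × 4 = -12 m
8–9 s: 9 × 1 = 9 m
9–10 s: 3 × 1 = 3 m
Net displacement = 28 m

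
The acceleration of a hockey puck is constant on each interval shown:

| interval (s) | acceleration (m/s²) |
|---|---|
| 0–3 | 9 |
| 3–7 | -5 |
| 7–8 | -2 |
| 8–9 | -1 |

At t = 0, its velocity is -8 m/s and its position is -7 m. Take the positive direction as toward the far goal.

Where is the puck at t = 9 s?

40 m

On each constant-a segment, Δv = aΔt and Δx = v₀Δt + ½aΔt²; chain segment to segment.
0–3 s: v starts -8 m/s; Δx = -8·3 + ½·9·3² = 16.5 m; v ends 19 m/s.
3–7 s: v starts 19 m/s; Δx = 19·4 + ½·-5·4² = 36 m; v ends -1 m/s.
7–8 s: v starts -1 m/s; Δx = -1·1 + ½·-2·1² = -2 m; v ends -3 m/s.
8–9 s: v starts -3 m/s; Δx = -3·1 + ½·-1·1² = -3.5 m; v ends -4 m/s.
x(9) = -7 + Σ Δx = 40 m.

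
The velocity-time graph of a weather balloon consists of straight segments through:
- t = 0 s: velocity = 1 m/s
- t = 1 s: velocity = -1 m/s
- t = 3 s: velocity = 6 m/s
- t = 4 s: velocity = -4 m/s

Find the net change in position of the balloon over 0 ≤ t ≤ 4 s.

6 m

Net displacement equals the area under the velocity-time graph (areas below the axis count negative).
0–1 s: ½(1 + -1)(1) = 0 m
1–3 s: ½(-1 + 6)(2) = 5 m
3–4 s: ½(6 + -4)(1) = 1 m
Net displacement = 6 m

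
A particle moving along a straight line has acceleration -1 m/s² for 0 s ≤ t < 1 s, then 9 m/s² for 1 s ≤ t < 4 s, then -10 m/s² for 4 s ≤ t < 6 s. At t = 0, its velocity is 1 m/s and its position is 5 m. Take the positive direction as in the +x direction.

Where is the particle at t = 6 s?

80 m

On each constant-a segment, Δv = aΔt and Δx = v₀Δt + ½aΔt²; chain segment to segment.
0–1 s: v starts 1 m/s; Δx = 1·1 + ½·-1·1² = 0.5 m; v ends 0 m/s.
1–4 s: v starts 0 m/s; Δx = 0·3 + ½·9·3² = 40.5 m; v ends 27 m/s.
4–6 s: v starts 27 m/s; Δx = 27·2 + ½·-10·2² = 34 m; v ends 7 m/s.
x(6) = 5 + Σ Δx = 80 m.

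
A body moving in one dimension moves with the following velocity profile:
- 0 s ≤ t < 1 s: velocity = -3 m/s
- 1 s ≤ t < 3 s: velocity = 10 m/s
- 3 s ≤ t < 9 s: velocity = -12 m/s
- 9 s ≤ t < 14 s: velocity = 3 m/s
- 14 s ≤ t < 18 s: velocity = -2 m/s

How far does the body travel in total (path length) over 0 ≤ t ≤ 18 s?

118 m

Distance (not displacement) is the total path length: add the absolute areas under v-t.
0–1 s: |-3| × 1 = 3 m
1–3 s: |10| × 2 = 20 m
3–9 s: |-12| × 6 = 72 m
9–14 s: |3| × 5 = 15 m
14–18 s: |-2| × 4 = 8 m
Total distance = 118 m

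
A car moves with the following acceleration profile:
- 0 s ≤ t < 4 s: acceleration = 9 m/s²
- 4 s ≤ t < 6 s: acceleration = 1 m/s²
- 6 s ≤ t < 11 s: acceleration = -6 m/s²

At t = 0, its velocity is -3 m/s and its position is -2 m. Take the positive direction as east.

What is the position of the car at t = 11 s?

On each constant-a segment, Δv = aΔt and Δx = v₀Δt + ½aΔt²; chain segment to segment.
0–4 s: v starts -3 m/s; Δx = -3·4 + ½·9·4² = 60 m; v ends 33 m/s.
4–6 s: v starts 33 m/s; Δx = 33·2 + ½·1·2² = 68 m; v ends 35 m/s.
6–11 s: v starts 35 m/s; Δx = 35·5 + ½·-6·5² = 100 m; v ends 5 m/s.
x(11) = -2 + Σ Δx = 226 m.

226 m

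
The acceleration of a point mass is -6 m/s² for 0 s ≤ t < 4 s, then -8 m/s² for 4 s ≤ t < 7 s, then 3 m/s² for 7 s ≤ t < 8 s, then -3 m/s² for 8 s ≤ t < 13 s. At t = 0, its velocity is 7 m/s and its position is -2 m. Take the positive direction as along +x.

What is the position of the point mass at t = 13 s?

On each constant-a segment, Δv = aΔt and Δx = v₀Δt + ½aΔt²; chain segment to segment.
0–4 s: v starts 7 m/s; Δx = 7·4 + ½·-6·4² = -20 m; v ends -17 m/s.
4–7 s: v starts -17 m/s; Δx = -17·3 + ½·-8·3² = -87 m; v ends -41 m/s.
7–8 s: v starts -41 m/s; Δx = -41·1 + ½·3·1² = -39.5 m; v ends -38 m/s.
8–13 s: v starts -38 m/s; Δx = -38·5 + ½·-3·5² = -227.5 m; v ends -53 m/s.
x(13) = -2 + Σ Δx = -376 m.

-376 m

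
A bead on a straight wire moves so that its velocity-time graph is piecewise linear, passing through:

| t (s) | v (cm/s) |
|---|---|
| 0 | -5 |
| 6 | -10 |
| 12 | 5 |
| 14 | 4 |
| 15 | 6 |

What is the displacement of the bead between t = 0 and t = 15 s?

-46 cm

Net displacement equals the area under the velocity-time graph (areas below the axis count negative).
0–6 s: ½(-5 + -10)(6) = -45 cm
6–12 s: ½(-10 + 5)(6) = -15 cm
12–14 s: ½(5 + 4)(2) = 9 cm
14–15 s: ½(4 + 6)(1) = 5 cm
Net displacement = -46 cm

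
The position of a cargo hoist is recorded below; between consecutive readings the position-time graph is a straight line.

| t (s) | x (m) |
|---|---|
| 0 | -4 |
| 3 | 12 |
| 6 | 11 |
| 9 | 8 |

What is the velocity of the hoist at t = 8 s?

Velocity is the slope of the x-t graph on 6–9 s: (8 − 11)/(9 − 6) = -1 m/s.

-1 m/s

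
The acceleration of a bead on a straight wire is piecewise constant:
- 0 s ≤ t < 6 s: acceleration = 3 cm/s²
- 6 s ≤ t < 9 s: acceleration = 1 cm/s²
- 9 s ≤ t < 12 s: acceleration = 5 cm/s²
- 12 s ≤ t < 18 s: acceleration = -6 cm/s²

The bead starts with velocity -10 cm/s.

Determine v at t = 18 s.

Δv equals the area under the a-t graph; then v = v₀ + Δv.
0–6 s: 3 × 6 = 18 cm/s
6–9 s: 1 × 3 = 3 cm/s
9–12 s: 5 × 3 = 15 cm/s
12–18 s: -6 × 6 = -36 cm/s
Δv = 0 cm/s, so v(18) = -10 + (0) = -10 cm/s.

-10 cm/s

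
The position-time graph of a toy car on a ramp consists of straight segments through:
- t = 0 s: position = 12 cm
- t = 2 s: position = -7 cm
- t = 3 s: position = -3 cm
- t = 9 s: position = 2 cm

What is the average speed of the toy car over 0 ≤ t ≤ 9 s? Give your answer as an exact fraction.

28/9 cm/s

Average speed = (total path length)/(elapsed time); on a piecewise-linear x-t graph the path length is Σ|Δx|.
0–2 s: |Δx| = |-7 − 12| = 19 cm
2–3 s: |Δx| = |-3 − -7| = 4 cm
3–9 s: |Δx| = |2 − -3| = 5 cm
Total path = 28 cm; average speed = 28/9 = 28/9 cm/s.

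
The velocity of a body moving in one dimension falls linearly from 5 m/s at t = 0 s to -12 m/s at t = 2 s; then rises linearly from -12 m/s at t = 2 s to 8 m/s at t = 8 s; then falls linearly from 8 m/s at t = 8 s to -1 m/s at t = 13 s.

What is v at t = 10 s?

On 8–13 s the graph is linear from 8 to -1 m/s: v(10) = 8 + (-1 − 8)·(10 − 8)/(13 − 8) = 4.4 m/s.

4.4 m/s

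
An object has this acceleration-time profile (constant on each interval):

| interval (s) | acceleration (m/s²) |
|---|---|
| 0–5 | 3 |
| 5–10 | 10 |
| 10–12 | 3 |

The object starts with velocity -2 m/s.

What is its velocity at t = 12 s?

69 m/s

Δv equals the area under the a-t graph; then v = v₀ + Δv.
0–5 s: 3 × 5 = 15 m/s
5–10 s: 10 × 5 = 50 m/s
10–12 s: 3 × 2 = 6 m/s
Δv = 71 m/s, so v(12) = -2 + (71) = 69 m/s.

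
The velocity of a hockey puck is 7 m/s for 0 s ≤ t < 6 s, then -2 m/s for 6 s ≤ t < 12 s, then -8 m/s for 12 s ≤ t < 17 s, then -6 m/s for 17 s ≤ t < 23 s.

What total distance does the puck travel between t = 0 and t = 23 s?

Total distance travelled is ∫|v| dt — sum the magnitudes of each area piece.
0–6 s: |7| × 6 = 42 m
6–12 s: |-2| × 6 = 12 m
12–17 s: |-8| × 5 = 40 m
17–23 s: |-6| × 6 = 36 m
Total distance = 130 m

130 m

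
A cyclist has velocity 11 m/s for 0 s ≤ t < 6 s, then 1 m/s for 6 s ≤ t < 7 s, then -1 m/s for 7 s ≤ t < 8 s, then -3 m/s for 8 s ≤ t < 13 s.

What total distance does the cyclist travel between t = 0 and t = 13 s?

83 m

Total distance travelled is ∫|v| dt — sum the magnitudes of each area piece.
0–6 s: |11| × 6 = 66 m
6–7 s: |1| × 1 = 1 m
7–8 s: |-1| × 1 = 1 m
8–13 s: |-3| × 5 = 15 m
Total distance = 83 m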